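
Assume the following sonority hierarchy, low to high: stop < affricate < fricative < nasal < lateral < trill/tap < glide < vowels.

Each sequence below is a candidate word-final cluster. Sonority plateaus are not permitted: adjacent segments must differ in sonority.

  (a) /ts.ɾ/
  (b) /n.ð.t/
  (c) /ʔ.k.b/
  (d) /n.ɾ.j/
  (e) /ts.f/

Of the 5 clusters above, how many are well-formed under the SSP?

1

(a) 2-6 → violates
(b) 4-3-1 → obeys
(c) 1-1-1 → violates
(d) 4-6-7 → violates
(e) 2-3 → violates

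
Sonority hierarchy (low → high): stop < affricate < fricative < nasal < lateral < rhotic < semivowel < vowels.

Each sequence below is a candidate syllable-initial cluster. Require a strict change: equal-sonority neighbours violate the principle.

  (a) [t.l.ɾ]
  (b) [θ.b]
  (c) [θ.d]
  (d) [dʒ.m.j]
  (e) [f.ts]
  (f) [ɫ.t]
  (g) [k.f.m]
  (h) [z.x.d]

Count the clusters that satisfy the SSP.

(a) 1-5-6 → obeys
(b) 3-1 → violates
(c) 3-1 → violates
(d) 2-4-7 → obeys
(e) 3-2 → violates
(f) 5-1 → violates
(g) 1-3-4 → obeys
(h) 3-3-1 → violates

3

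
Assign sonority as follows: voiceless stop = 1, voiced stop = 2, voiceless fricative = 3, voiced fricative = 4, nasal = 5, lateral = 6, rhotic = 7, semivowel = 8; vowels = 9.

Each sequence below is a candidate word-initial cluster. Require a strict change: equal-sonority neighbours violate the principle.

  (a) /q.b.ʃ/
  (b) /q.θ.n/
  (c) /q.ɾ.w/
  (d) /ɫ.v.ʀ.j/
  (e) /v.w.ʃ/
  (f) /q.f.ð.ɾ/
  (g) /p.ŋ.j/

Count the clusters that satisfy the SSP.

5

(a) /q.b.ʃ/: profile 1-2-3 — obeys.
(b) /q.θ.n/: profile 1-3-5 — obeys.
(c) /q.ɾ.w/: profile 1-7-8 — obeys.
(d) /ɫ.v.ʀ.j/: profile 6-4-7-8 — violates.
(e) /v.w.ʃ/: profile 4-8-3 — violates.
(f) /q.f.ð.ɾ/: profile 1-3-4-7 — obeys.
(g) /p.ŋ.j/: profile 1-5-8 — obeys.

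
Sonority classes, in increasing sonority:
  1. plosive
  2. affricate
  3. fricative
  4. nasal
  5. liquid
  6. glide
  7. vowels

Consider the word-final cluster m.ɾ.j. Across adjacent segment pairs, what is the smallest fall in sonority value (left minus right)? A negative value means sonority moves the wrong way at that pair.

-1

/m/ — nasal, sonority 4.
/ɾ/ — liquid, sonority 5.
/j/ — glide, sonority 6.
/m/→/ɾ/: change -1.
/ɾ/→/j/: change -1.
Minimum = -1.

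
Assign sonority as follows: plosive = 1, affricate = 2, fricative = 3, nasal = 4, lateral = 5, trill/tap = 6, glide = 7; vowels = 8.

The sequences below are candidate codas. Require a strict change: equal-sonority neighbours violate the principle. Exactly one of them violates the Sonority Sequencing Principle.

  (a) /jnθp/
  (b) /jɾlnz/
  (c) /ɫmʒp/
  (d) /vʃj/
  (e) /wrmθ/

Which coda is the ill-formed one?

d

(a) 7-4-3-1 → obeys
(b) 7-6-5-4-3 → obeys
(c) 5-4-3-1 → obeys
(d) 3-3-7 → violates
(e) 7-6-4-3 → obeys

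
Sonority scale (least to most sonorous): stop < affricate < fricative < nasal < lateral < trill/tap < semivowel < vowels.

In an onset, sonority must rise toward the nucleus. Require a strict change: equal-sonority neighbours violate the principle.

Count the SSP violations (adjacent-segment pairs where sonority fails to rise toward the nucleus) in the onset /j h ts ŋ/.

2

/j/ — semivowel, sonority 7.
/h/ — fricative, sonority 3.
/ts/ — affricate, sonority 2.
/ŋ/ — nasal, sonority 4.
/j/→/h/: 7→3 (does not rise) — violation.
/h/→/ts/: 3→2 (does not rise) — violation.
/ts/→/ŋ/: 2→4 (rises) — ok.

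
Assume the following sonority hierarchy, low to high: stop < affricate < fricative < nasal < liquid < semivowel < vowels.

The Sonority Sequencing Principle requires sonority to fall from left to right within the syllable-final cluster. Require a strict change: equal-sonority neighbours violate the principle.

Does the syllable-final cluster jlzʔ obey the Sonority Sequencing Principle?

yes

/j/ is a semivowel (sonority 6).
/l/ is a liquid (sonority 5).
/z/ is a fricative (sonority 3).
/ʔ/ is a stop (sonority 1).
The profile 6-5-3-1 strictly falls, so the syllable-final cluster satisfies the SSP.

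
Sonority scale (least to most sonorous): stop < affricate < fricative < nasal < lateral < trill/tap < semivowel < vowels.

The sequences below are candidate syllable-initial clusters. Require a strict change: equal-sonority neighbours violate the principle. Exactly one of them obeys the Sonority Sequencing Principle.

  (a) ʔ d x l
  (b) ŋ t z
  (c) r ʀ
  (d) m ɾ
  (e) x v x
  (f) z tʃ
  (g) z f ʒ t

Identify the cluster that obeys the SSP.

(a) sonority 1-1-3-5: ill-formed.
(b) sonority 4-1-3: ill-formed.
(c) sonority 6-6: ill-formed.
(d) sonority 4-6: well-formed.
(e) sonority 3-3-3: ill-formed.
(f) sonority 3-2: ill-formed.
(g) sonority 3-3-3-1: ill-formed.

d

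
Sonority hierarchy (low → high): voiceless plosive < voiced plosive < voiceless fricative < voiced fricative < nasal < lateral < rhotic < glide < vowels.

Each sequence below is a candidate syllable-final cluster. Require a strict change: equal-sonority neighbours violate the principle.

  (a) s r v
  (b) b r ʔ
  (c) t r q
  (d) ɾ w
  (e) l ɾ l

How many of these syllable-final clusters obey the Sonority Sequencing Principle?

(a) 3-7-4 → violates
(b) 2-7-1 → violates
(c) 1-7-1 → violates
(d) 7-8 → violates
(e) 6-7-6 → violates

0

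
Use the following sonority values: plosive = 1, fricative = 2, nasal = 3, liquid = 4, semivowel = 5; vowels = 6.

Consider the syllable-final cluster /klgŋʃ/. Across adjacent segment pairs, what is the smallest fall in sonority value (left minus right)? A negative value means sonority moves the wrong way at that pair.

-3

/k/ — plosive, sonority 1.
/l/ — liquid, sonority 4.
/g/ — plosive, sonority 1.
/ŋ/ — nasal, sonority 3.
/ʃ/ — fricative, sonority 2.
/k/→/l/: change -3.
/l/→/g/: change +3.
/g/→/ŋ/: change -2.
/ŋ/→/ʃ/: change +1.
Minimum = -3.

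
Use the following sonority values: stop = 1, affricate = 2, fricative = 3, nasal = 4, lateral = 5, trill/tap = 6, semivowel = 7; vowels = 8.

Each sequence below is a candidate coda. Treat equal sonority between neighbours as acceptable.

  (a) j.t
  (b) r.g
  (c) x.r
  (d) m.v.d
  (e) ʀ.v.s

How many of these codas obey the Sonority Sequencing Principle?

4

(a) sonority 7-1: well-formed.
(b) sonority 6-1: well-formed.
(c) sonority 3-6: ill-formed.
(d) sonority 4-3-1: well-formed.
(e) sonority 6-3-3: well-formed.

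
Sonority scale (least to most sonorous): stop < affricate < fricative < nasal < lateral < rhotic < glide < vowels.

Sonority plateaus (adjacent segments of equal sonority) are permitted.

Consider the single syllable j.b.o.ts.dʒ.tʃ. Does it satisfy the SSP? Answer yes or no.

no

Onset: /j/ is a glide (sonority 7), /b/ is a stop (sonority 1); then the nucleus /o/ (sonority 8).
Onset profile 7-1-8 — does not rise throughout.
Coda: /ts/ is an affricate (sonority 2), /dʒ/ is an affricate (sonority 2), /tʃ/ is an affricate (sonority 2).
Coda profile 8-2-2-2 — falls from the nucleus.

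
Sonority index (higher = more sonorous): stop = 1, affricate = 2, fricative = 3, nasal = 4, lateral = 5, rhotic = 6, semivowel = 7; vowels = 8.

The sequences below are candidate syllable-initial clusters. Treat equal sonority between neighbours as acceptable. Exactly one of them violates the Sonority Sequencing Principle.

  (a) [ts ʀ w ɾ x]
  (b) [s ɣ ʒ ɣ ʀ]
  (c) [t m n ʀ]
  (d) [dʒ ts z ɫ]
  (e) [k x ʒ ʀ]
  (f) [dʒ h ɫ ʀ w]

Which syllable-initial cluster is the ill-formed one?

a

(a) 2-6-7-6-3 → violates
(b) 3-3-3-3-6 → obeys
(c) 1-4-4-6 → obeys
(d) 2-2-3-5 → obeys
(e) 1-3-3-6 → obeys
(f) 2-3-5-6-7 → obeys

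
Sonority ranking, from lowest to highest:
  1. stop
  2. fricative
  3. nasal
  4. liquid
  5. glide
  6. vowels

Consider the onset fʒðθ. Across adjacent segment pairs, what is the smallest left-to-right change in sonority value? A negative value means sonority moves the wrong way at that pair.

0

/f/: fricative = 2.
/ʒ/: fricative = 2.
/ð/: fricative = 2.
/θ/: fricative = 2.
/f/→/ʒ/: change +0.
/ʒ/→/ð/: change +0.
/ð/→/θ/: change +0.
Minimum = 0.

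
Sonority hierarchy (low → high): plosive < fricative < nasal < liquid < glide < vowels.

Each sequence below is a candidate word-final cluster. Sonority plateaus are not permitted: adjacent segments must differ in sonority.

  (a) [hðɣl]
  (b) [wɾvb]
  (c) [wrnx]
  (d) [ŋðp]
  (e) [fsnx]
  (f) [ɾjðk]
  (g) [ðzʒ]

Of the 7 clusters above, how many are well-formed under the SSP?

(a) sonority 2-2-2-4: ill-formed.
(b) sonority 5-4-2-1: well-formed.
(c) sonority 5-4-3-2: well-formed.
(d) sonority 3-2-1: well-formed.
(e) sonority 2-2-3-2: ill-formed.
(f) sonority 4-5-2-1: ill-formed.
(g) sonority 2-2-2: ill-formed.

3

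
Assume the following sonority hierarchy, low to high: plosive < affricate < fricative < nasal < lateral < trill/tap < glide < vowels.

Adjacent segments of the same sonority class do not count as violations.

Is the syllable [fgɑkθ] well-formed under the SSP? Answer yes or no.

no

Onset: /f/ is a fricative (sonority 3), /g/ is a plosive (sonority 1); then the nucleus /ɑ/ (sonority 8).
Onset profile 3-1-8 — does not rise throughout.
Coda: /k/ is a plosive (sonority 1), /θ/ is a fricative (sonority 3).
Coda profile 8-1-3 — does not fall throughout.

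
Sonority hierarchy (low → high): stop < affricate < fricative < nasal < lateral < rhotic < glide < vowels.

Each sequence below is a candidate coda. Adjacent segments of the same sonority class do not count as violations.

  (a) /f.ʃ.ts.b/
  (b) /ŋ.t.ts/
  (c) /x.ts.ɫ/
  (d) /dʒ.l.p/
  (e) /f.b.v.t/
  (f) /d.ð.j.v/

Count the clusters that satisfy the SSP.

1

(a) 3-3-2-1 → obeys
(b) 4-1-2 → violates
(c) 3-2-5 → violates
(d) 2-5-1 → violates
(e) 3-1-3-1 → violates
(f) 1-3-7-3 → violates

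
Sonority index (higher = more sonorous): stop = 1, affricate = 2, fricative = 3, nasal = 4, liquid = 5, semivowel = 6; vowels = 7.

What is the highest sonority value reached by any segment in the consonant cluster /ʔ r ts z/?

/ʔ/ is a stop (sonority 1).
/r/ is a liquid (sonority 5).
/ts/ is an affricate (sonority 2).
/z/ is a fricative (sonority 3).
The maximum is 5.

5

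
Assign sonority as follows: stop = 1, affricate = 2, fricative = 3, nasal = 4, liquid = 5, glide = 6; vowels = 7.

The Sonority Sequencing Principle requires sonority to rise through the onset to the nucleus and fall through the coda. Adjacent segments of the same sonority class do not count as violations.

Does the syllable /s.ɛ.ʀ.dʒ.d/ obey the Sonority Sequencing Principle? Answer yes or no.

yes

Onset: /s/ is a fricative (sonority 3); then the nucleus /ɛ/ (sonority 7).
Onset profile 3-7 — rises to the nucleus.
Coda: /ʀ/ is a liquid (sonority 5), /dʒ/ is an affricate (sonority 2), /d/ is a stop (sonority 1).
Coda profile 7-5-2-1 — falls from the nucleus.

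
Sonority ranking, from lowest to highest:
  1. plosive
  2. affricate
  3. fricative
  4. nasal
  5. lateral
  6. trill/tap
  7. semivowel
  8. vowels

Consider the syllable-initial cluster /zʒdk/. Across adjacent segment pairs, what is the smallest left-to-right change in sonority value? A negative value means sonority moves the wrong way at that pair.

/z/: fricative = 3.
/ʒ/: fricative = 3.
/d/: plosive = 1.
/k/: plosive = 1.
/z/→/ʒ/: change +0.
/ʒ/→/d/: change -2.
/d/→/k/: change +0.
Minimum = -2.

-2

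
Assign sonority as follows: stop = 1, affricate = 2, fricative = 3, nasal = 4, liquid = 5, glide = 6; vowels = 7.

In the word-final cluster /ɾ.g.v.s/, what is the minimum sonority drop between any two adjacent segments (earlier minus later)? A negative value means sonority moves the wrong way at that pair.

-2

/ɾ/ — liquid, sonority 5.
/g/ — stop, sonority 1.
/v/ — fricative, sonority 3.
/s/ — fricative, sonority 3.
/ɾ/→/g/: change +4.
/g/→/v/: change -2.
/v/→/s/: change +0.
Minimum = -2.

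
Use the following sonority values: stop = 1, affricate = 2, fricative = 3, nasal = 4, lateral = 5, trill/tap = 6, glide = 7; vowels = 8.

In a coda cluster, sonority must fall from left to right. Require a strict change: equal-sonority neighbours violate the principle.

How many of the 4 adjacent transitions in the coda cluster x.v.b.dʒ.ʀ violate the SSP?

3

/x/ — fricative, sonority 3.
/v/ — fricative, sonority 3.
/b/ — stop, sonority 1.
/dʒ/ — affricate, sonority 2.
/ʀ/ — trill/tap, sonority 6.
/x/→/v/: 3→3 (plateau) — violation.
/v/→/b/: 3→1 (falls) — ok.
/b/→/dʒ/: 1→2 (does not fall) — violation.
/dʒ/→/ʀ/: 2→6 (does not fall) — violation.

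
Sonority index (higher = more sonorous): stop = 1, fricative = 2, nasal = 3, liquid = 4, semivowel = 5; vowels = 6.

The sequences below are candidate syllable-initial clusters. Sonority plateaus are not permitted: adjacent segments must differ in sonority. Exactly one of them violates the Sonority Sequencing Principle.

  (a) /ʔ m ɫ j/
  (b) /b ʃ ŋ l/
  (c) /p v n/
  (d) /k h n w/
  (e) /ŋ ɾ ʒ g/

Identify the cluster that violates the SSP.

e

(a) /ʔ m ɫ j/: profile 1-3-4-5 — obeys.
(b) /b ʃ ŋ l/: profile 1-2-3-4 — obeys.
(c) /p v n/: profile 1-2-3 — obeys.
(d) /k h n w/: profile 1-2-3-5 — obeys.
(e) /ŋ ɾ ʒ g/: profile 3-4-2-1 — violates.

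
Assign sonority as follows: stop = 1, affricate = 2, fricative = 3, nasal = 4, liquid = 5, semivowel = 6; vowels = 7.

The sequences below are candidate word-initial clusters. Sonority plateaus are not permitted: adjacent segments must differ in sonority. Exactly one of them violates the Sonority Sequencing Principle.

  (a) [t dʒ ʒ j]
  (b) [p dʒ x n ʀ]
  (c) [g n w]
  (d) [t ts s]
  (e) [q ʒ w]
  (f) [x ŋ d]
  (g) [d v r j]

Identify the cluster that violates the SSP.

f

(a) sonority 1-2-3-6: well-formed.
(b) sonority 1-2-3-4-5: well-formed.
(c) sonority 1-4-6: well-formed.
(d) sonority 1-2-3: well-formed.
(e) sonority 1-3-6: well-formed.
(f) sonority 3-4-1: ill-formed.
(g) sonority 1-3-5-6: well-formed.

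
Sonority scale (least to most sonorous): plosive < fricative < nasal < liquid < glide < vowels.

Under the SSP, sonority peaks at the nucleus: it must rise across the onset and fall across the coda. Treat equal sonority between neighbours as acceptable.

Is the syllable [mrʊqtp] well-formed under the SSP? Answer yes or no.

yes

Onset: /m/ is a nasal (sonority 3), /r/ is a liquid (sonority 4); then the nucleus /ʊ/ (sonority 6).
Onset profile 3-4-6 — rises to the nucleus.
Coda: /q/ is a plosive (sonority 1), /t/ is a plosive (sonority 1), /p/ is a plosive (sonority 1).
Coda profile 6-1-1-1 — falls from the nucleus.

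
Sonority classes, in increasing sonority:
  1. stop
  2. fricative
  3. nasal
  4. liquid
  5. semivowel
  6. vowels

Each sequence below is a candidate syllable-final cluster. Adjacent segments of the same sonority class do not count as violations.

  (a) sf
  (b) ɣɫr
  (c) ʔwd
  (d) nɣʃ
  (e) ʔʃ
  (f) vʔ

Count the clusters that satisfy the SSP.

3

(a) sf: profile 2-2 — obeys.
(b) ɣɫr: profile 2-4-4 — violates.
(c) ʔwd: profile 1-5-1 — violates.
(d) nɣʃ: profile 3-2-2 — obeys.
(e) ʔʃ: profile 1-2 — violates.
(f) vʔ: profile 2-1 — obeys.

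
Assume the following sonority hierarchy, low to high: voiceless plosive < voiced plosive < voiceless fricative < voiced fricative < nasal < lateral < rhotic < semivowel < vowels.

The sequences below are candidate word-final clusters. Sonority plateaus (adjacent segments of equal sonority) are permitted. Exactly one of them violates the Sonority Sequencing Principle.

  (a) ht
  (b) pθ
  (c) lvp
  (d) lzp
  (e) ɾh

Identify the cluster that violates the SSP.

(a) sonority 3-1: well-formed.
(b) sonority 1-3: ill-formed.
(c) sonority 6-4-1: well-formed.
(d) sonority 6-4-1: well-formed.
(e) sonority 7-3: well-formed.

b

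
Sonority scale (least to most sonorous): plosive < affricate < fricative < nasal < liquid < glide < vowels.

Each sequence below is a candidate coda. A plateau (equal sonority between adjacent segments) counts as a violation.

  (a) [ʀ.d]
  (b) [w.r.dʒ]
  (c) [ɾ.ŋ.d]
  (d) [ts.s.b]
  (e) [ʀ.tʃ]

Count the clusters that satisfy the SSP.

4

(a) 5-1 → obeys
(b) 6-5-2 → obeys
(c) 5-4-1 → obeys
(d) 2-3-1 → violates
(e) 5-2 → obeys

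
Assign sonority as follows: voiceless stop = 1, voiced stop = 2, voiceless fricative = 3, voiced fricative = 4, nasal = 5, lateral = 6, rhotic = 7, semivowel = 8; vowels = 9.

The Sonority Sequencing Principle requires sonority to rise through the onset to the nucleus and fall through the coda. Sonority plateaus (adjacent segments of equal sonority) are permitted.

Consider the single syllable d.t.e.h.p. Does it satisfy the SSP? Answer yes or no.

Onset: /d/ is a voiced stop (sonority 2), /t/ is a voiceless stop (sonority 1); then the nucleus /e/ (sonority 9).
Onset profile 2-1-9 — does not rise throughout.
Coda: /h/ is a voiceless fricative (sonority 3), /p/ is a voiceless stop (sonority 1).
Coda profile 9-3-1 — falls from the nucleus.

no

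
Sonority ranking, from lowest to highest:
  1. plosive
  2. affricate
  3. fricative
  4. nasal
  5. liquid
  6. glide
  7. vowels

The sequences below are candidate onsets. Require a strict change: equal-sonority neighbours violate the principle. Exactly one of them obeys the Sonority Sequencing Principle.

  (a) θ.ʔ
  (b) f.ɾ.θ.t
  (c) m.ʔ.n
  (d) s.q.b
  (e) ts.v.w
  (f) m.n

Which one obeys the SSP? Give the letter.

(a) sonority 3-1: ill-formed.
(b) sonority 3-5-3-1: ill-formed.
(c) sonority 4-1-4: ill-formed.
(d) sonority 3-1-1: ill-formed.
(e) sonority 2-3-6: well-formed.
(f) sonority 4-4: ill-formed.

e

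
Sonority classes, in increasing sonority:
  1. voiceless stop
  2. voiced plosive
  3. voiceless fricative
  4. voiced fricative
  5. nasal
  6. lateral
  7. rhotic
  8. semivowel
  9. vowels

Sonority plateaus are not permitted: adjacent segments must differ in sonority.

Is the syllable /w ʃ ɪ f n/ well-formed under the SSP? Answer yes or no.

no

Onset: /w/ is a semivowel (sonority 8), /ʃ/ is a voiceless fricative (sonority 3); then the nucleus /ɪ/ (sonority 9).
Onset profile 8-3-9 — does not strictly rise throughout.
Coda: /f/ is a voiceless fricative (sonority 3), /n/ is a nasal (sonority 5).
Coda profile 9-3-5 — does not strictly fall throughout.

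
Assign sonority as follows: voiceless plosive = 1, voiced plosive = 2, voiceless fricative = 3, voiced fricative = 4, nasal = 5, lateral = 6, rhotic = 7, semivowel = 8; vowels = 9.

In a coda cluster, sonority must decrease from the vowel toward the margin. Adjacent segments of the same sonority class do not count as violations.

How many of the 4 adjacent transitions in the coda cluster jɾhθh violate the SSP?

/j/ — semivowel, sonority 8.
/ɾ/ — rhotic, sonority 7.
/h/ — voiceless fricative, sonority 3.
/θ/ — voiceless fricative, sonority 3.
/h/ — voiceless fricative, sonority 3.
/j/→/ɾ/: 8→7 (falls) — ok.
/ɾ/→/h/: 7→3 (falls) — ok.
/h/→/θ/: 3→3 (plateau, allowed) — ok.
/θ/→/h/: 3→3 (plateau, allowed) — ok.

0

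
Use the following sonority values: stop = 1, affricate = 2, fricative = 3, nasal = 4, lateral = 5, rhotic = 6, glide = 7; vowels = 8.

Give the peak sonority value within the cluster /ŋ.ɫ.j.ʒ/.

/ŋ/ — nasal, sonority 4.
/ɫ/ — lateral, sonority 5.
/j/ — glide, sonority 7.
/ʒ/ — fricative, sonority 3.
The maximum is 7.

7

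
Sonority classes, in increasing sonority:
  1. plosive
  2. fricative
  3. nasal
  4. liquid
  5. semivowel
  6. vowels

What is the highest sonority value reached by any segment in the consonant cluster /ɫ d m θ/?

4

/ɫ/: liquid = 4.
/d/: plosive = 1.
/m/: nasal = 3.
/θ/: fricative = 2.
The maximum is 4.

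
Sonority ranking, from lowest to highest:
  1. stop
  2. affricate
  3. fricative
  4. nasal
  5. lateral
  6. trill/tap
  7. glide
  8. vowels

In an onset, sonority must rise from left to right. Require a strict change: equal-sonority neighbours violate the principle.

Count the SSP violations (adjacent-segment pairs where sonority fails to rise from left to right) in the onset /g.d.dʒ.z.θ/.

/g/ is a stop (sonority 1).
/d/ is a stop (sonority 1).
/dʒ/ is an affricate (sonority 2).
/z/ is a fricative (sonority 3).
/θ/ is a fricative (sonority 3).
/g/→/d/: 1→1 (plateau) — violation.
/d/→/dʒ/: 1→2 (rises) — ok.
/dʒ/→/z/: 2→3 (rises) — ok.
/z/→/θ/: 3→3 (plateau) — violation.

2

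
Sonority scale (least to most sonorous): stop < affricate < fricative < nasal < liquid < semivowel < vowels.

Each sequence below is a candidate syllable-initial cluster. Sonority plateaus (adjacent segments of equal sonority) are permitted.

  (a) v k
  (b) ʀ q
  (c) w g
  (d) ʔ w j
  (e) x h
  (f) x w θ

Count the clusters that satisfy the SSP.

(a) v k: profile 3-1 — violates.
(b) ʀ q: profile 5-1 — violates.
(c) w g: profile 6-1 — violates.
(d) ʔ w j: profile 1-6-6 — obeys.
(e) x h: profile 3-3 — obeys.
(f) x w θ: profile 3-6-3 — violates.

2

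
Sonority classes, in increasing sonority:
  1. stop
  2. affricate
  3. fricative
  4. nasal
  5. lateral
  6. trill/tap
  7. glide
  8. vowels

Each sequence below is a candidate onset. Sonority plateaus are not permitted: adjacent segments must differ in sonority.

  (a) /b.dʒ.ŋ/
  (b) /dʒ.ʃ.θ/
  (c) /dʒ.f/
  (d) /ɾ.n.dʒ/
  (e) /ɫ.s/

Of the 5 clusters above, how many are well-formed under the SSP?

(a) sonority 1-2-4: well-formed.
(b) sonority 2-3-3: ill-formed.
(c) sonority 2-3: well-formed.
(d) sonority 6-4-2: ill-formed.
(e) sonority 5-3: ill-formed.

2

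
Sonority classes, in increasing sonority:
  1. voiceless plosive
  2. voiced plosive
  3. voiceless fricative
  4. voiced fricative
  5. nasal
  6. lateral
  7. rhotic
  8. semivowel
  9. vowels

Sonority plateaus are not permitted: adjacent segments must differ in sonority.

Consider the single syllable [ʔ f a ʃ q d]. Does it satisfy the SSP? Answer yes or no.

no

Onset: /ʔ/ is a voiceless plosive (sonority 1), /f/ is a voiceless fricative (sonority 3); then the nucleus /a/ (sonority 9).
Onset profile 1-3-9 — rises to the nucleus.
Coda: /ʃ/ is a voiceless fricative (sonority 3), /q/ is a voiceless plosive (sonority 1), /d/ is a voiced plosive (sonority 2).
Coda profile 9-3-1-2 — does not strictly fall throughout.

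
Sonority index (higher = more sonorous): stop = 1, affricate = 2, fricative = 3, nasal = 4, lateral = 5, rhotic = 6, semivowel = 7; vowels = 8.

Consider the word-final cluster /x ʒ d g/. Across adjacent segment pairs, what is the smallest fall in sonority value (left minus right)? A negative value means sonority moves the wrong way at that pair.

0

/x/ is a fricative (sonority 3).
/ʒ/ is a fricative (sonority 3).
/d/ is a stop (sonority 1).
/g/ is a stop (sonority 1).
/x/→/ʒ/: change +0.
/ʒ/→/d/: change +2.
/d/→/g/: change +0.
Minimum = 0.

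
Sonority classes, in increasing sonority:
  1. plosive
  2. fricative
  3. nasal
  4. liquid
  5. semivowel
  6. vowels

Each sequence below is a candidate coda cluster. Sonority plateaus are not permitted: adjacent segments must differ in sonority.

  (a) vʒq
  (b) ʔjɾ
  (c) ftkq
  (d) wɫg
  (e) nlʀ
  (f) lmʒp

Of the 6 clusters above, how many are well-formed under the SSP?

2

(a) 2-2-1 → violates
(b) 1-5-4 → violates
(c) 2-1-1-1 → violates
(d) 5-4-1 → obeys
(e) 3-4-4 → violates
(f) 4-3-2-1 → obeys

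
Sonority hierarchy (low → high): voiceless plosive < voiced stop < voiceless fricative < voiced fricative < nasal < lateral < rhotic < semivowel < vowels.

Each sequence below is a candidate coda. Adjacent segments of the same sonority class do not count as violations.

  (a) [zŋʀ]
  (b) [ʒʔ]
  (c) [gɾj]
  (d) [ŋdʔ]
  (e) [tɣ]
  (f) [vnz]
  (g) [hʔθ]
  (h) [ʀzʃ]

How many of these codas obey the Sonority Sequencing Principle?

3

(a) sonority 4-5-7: ill-formed.
(b) sonority 4-1: well-formed.
(c) sonority 2-7-8: ill-formed.
(d) sonority 5-2-1: well-formed.
(e) sonority 1-4: ill-formed.
(f) sonority 4-5-4: ill-formed.
(g) sonority 3-1-3: ill-formed.
(h) sonority 7-4-3: well-formed.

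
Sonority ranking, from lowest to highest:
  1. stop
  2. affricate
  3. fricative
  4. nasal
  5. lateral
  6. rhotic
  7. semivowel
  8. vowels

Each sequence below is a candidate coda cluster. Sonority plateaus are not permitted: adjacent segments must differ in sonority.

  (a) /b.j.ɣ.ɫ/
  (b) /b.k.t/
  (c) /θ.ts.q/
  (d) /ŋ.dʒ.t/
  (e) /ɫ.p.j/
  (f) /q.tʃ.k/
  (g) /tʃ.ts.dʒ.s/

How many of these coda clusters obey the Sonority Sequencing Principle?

2

(a) /b.j.ɣ.ɫ/: profile 1-7-3-5 — violates.
(b) /b.k.t/: profile 1-1-1 — violates.
(c) /θ.ts.q/: profile 3-2-1 — obeys.
(d) /ŋ.dʒ.t/: profile 4-2-1 — obeys.
(e) /ɫ.p.j/: profile 5-1-7 — violates.
(f) /q.tʃ.k/: profile 1-2-1 — violates.
(g) /tʃ.ts.dʒ.s/: profile 2-2-2-3 — violates.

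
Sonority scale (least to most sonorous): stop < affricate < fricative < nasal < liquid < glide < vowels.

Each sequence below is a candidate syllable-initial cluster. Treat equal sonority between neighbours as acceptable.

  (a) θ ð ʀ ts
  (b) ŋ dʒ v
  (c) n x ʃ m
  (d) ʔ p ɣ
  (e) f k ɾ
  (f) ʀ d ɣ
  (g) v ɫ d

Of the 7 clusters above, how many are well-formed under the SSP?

1

(a) sonority 3-3-5-2: ill-formed.
(b) sonority 4-2-3: ill-formed.
(c) sonority 4-3-3-4: ill-formed.
(d) sonority 1-1-3: well-formed.
(e) sonority 3-1-5: ill-formed.
(f) sonority 5-1-3: ill-formed.
(g) sonority 3-5-1: ill-formed.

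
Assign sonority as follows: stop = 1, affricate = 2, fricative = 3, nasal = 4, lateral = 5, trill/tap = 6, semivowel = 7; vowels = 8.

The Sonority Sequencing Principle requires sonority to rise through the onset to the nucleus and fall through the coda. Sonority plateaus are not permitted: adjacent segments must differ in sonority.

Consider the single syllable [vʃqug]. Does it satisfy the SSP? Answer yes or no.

Onset: /v/ is a fricative (sonority 3), /ʃ/ is a fricative (sonority 3), /q/ is a stop (sonority 1); then the nucleus /u/ (sonority 8).
Onset profile 3-3-1-8 — does not strictly rise throughout.
Coda: /g/ is a stop (sonority 1).
Coda profile 8-1 — falls from the nucleus.

no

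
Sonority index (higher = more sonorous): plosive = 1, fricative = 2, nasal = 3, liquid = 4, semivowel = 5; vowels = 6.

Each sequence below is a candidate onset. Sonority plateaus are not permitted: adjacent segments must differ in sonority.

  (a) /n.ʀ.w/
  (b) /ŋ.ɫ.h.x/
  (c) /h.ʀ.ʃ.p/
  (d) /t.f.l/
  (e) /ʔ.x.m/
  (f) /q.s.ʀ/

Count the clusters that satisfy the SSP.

4

(a) sonority 3-4-5: well-formed.
(b) sonority 3-4-2-2: ill-formed.
(c) sonority 2-4-2-1: ill-formed.
(d) sonority 1-2-4: well-formed.
(e) sonority 1-2-3: well-formed.
(f) sonority 1-2-4: well-formed.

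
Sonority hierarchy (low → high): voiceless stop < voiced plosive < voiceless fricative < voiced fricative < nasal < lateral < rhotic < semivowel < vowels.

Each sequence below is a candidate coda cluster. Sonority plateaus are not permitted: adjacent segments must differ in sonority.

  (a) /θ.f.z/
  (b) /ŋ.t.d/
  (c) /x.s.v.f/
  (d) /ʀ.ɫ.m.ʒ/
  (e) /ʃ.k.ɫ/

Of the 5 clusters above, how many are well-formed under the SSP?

(a) sonority 3-3-4: ill-formed.
(b) sonority 5-1-2: ill-formed.
(c) sonority 3-3-4-3: ill-formed.
(d) sonority 7-6-5-4: well-formed.
(e) sonority 3-1-6: ill-formed.

1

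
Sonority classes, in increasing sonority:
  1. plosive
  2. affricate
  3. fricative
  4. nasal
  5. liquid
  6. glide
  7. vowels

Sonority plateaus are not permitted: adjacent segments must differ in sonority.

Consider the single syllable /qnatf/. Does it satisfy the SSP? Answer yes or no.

no

Onset: /q/ is a plosive (sonority 1), /n/ is a nasal (sonority 4); then the nucleus /a/ (sonority 7).
Onset profile 1-4-7 — rises to the nucleus.
Coda: /t/ is a plosive (sonority 1), /f/ is a fricative (sonority 3).
Coda profile 7-1-3 — does not strictly fall throughout.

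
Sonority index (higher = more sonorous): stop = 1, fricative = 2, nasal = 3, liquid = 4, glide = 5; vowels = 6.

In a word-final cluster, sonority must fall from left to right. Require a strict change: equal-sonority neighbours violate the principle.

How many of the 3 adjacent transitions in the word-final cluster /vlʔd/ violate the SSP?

2

/v/ is a fricative (sonority 2).
/l/ is a liquid (sonority 4).
/ʔ/ is a stop (sonority 1).
/d/ is a stop (sonority 1).
/v/→/l/: 2→4 (does not fall) — violation.
/l/→/ʔ/: 4→1 (falls) — ok.
/ʔ/→/d/: 1→1 (plateau) — violation.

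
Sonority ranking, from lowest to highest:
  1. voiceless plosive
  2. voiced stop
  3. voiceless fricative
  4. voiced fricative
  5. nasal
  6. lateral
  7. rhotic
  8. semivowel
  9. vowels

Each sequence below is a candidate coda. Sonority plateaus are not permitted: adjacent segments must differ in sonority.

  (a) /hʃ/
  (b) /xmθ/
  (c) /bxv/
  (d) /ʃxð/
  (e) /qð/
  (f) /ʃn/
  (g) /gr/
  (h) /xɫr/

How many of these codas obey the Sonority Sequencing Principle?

0

(a) /hʃ/: profile 3-3 — violates.
(b) /xmθ/: profile 3-5-3 — violates.
(c) /bxv/: profile 2-3-4 — violates.
(d) /ʃxð/: profile 3-3-4 — violates.
(e) /qð/: profile 1-4 — violates.
(f) /ʃn/: profile 3-5 — violates.
(g) /gr/: profile 2-7 — violates.
(h) /xɫr/: profile 3-6-7 — violates.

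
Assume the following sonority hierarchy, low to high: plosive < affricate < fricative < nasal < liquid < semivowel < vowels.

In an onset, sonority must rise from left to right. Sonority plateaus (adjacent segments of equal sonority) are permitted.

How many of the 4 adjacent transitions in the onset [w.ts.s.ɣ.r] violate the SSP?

/w/ — semivowel, sonority 6.
/ts/ — affricate, sonority 2.
/s/ — fricative, sonority 3.
/ɣ/ — fricative, sonority 3.
/r/ — liquid, sonority 5.
/w/→/ts/: 6→2 (does not rise) — violation.
/ts/→/s/: 2→3 (rises) — ok.
/s/→/ɣ/: 3→3 (plateau, allowed) — ok.
/ɣ/→/r/: 3→5 (rises) — ok.

1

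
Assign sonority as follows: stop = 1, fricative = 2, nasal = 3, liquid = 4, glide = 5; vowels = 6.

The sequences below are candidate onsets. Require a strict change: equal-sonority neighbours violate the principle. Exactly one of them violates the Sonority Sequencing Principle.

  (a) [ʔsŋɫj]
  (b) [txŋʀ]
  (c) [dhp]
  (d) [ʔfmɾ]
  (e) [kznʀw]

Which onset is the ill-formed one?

(a) [ʔsŋɫj]: profile 1-2-3-4-5 — obeys.
(b) [txŋʀ]: profile 1-2-3-4 — obeys.
(c) [dhp]: profile 1-2-1 — violates.
(d) [ʔfmɾ]: profile 1-2-3-4 — obeys.
(e) [kznʀw]: profile 1-2-3-4-5 — obeys.

c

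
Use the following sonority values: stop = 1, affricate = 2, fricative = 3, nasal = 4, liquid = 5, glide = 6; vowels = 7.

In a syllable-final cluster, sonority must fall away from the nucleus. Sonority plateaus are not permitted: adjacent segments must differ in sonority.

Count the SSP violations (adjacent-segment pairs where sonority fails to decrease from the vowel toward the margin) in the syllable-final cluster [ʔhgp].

2

/ʔ/ is a stop (sonority 1).
/h/ is a fricative (sonority 3).
/g/ is a stop (sonority 1).
/p/ is a stop (sonority 1).
/ʔ/→/h/: 1→3 (does not fall) — violation.
/h/→/g/: 3→1 (falls) — ok.
/g/→/p/: 1→1 (plateau) — violation.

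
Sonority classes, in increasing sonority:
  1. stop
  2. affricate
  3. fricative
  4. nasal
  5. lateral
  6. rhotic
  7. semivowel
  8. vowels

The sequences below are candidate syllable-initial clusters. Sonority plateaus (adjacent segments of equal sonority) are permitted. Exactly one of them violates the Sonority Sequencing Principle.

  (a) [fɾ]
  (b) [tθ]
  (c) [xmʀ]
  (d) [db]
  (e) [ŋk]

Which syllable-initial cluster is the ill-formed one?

(a) sonority 3-6: well-formed.
(b) sonority 1-3: well-formed.
(c) sonority 3-4-6: well-formed.
(d) sonority 1-1: well-formed.
(e) sonority 4-1: ill-formed.

e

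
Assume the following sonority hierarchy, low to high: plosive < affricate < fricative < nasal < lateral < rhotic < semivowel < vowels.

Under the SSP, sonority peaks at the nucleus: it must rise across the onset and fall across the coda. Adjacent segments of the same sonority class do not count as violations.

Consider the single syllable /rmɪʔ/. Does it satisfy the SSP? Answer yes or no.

no

Onset: /r/ is a rhotic (sonority 6), /m/ is a nasal (sonority 4); then the nucleus /ɪ/ (sonority 8).
Onset profile 6-4-8 — does not rise throughout.
Coda: /ʔ/ is a plosive (sonority 1).
Coda profile 8-1 — falls from the nucleus.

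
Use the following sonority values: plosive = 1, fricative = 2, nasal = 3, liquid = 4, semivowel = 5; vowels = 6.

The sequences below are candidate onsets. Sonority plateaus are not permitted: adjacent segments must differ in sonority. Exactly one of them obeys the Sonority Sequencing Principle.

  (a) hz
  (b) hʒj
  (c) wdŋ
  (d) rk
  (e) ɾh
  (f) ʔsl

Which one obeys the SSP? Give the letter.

f

(a) 2-2 → violates
(b) 2-2-5 → violates
(c) 5-1-3 → violates
(d) 4-1 → violates
(e) 4-2 → violates
(f) 1-2-4 → obeys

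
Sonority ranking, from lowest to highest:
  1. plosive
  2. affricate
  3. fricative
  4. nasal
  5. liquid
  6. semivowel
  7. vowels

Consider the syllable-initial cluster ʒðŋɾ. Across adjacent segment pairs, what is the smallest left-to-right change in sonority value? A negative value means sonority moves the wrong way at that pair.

0

/ʒ/ is a fricative (sonority 3).
/ð/ is a fricative (sonority 3).
/ŋ/ is a nasal (sonority 4).
/ɾ/ is a liquid (sonority 5).
/ʒ/→/ð/: change +0.
/ð/→/ŋ/: change +1.
/ŋ/→/ɾ/: change +1.
Minimum = 0.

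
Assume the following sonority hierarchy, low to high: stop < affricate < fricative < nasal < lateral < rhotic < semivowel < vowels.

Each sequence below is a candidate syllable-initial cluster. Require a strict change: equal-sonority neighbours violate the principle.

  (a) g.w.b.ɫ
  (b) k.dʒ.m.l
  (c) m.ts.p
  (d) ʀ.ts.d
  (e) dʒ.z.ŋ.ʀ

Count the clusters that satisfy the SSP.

(a) 1-7-1-5 → violates
(b) 1-2-4-5 → obeys
(c) 4-2-1 → violates
(d) 6-2-1 → violates
(e) 2-3-4-6 → obeys

2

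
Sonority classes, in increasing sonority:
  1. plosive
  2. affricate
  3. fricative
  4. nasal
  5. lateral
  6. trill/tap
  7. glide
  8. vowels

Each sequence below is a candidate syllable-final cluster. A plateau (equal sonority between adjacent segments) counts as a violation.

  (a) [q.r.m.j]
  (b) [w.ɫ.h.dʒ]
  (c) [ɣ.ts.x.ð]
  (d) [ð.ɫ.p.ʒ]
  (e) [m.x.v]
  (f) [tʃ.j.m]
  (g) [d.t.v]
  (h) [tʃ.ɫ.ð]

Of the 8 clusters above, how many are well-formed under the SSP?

1

(a) [q.r.m.j]: profile 1-6-4-7 — violates.
(b) [w.ɫ.h.dʒ]: profile 7-5-3-2 — obeys.
(c) [ɣ.ts.x.ð]: profile 3-2-3-3 — violates.
(d) [ð.ɫ.p.ʒ]: profile 3-5-1-3 — violates.
(e) [m.x.v]: profile 4-3-3 — violates.
(f) [tʃ.j.m]: profile 2-7-4 — violates.
(g) [d.t.v]: profile 1-1-3 — violates.
(h) [tʃ.ɫ.ð]: profile 2-5-3 — violates.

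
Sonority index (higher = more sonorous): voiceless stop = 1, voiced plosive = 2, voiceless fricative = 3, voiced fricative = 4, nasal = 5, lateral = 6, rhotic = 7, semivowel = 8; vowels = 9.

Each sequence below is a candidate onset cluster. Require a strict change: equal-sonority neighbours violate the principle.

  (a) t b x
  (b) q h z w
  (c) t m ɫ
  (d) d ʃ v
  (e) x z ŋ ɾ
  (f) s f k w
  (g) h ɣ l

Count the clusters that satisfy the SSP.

(a) sonority 1-2-3: well-formed.
(b) sonority 1-3-4-8: well-formed.
(c) sonority 1-5-6: well-formed.
(d) sonority 2-3-4: well-formed.
(e) sonority 3-4-5-7: well-formed.
(f) sonority 3-3-1-8: ill-formed.
(g) sonority 3-4-6: well-formed.

6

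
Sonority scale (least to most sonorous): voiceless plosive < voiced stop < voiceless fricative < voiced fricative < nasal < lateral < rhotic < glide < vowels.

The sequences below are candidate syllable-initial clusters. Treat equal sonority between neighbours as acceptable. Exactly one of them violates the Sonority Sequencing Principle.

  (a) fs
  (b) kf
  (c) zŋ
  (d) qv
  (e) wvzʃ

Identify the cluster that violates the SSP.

(a) 3-3 → obeys
(b) 1-3 → obeys
(c) 4-5 → obeys
(d) 1-4 → obeys
(e) 8-4-4-3 → violates

e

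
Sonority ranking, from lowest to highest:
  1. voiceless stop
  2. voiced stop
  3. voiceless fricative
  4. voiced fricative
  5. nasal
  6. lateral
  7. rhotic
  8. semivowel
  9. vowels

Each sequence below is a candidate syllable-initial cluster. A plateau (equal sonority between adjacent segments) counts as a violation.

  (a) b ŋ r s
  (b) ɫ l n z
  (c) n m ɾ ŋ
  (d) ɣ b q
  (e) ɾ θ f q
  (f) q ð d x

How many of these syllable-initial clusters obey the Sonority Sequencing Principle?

0

(a) b ŋ r s: profile 2-5-7-3 — violates.
(b) ɫ l n z: profile 6-6-5-4 — violates.
(c) n m ɾ ŋ: profile 5-5-7-5 — violates.
(d) ɣ b q: profile 4-2-1 — violates.
(e) ɾ θ f q: profile 7-3-3-1 — violates.
(f) q ð d x: profile 1-4-2-3 — violates.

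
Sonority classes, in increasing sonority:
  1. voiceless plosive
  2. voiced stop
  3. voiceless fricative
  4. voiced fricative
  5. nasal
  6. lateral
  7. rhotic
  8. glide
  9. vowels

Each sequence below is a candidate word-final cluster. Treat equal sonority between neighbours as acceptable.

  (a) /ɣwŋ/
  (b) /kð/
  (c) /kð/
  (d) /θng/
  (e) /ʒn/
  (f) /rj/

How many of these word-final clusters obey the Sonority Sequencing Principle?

(a) sonority 4-8-5: ill-formed.
(b) sonority 1-4: ill-formed.
(c) sonority 1-4: ill-formed.
(d) sonority 3-5-2: ill-formed.
(e) sonority 4-5: ill-formed.
(f) sonority 7-8: ill-formed.

0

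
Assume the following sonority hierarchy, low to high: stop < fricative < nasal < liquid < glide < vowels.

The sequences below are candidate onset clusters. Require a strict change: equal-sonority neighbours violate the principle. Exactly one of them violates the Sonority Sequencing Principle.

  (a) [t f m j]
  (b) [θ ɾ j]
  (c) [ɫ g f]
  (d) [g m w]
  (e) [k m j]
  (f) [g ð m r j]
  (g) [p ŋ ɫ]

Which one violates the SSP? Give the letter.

c

(a) sonority 1-2-3-5: well-formed.
(b) sonority 2-4-5: well-formed.
(c) sonority 4-1-2: ill-formed.
(d) sonority 1-3-5: well-formed.
(e) sonority 1-3-5: well-formed.
(f) sonority 1-2-3-4-5: well-formed.
(g) sonority 1-3-4: well-formed.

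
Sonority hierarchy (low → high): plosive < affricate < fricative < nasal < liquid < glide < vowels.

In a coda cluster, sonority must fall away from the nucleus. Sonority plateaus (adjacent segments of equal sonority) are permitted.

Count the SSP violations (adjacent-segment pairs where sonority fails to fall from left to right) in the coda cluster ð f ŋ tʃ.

1

/ð/ — fricative, sonority 3.
/f/ — fricative, sonority 3.
/ŋ/ — nasal, sonority 4.
/tʃ/ — affricate, sonority 2.
/ð/→/f/: 3→3 (plateau, allowed) — ok.
/f/→/ŋ/: 3→4 (does not fall) — violation.
/ŋ/→/tʃ/: 4→2 (falls) — ok.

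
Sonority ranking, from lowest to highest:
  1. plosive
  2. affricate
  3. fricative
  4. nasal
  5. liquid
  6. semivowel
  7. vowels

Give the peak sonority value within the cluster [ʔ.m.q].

4

/ʔ/ — plosive, sonority 1.
/m/ — nasal, sonority 4.
/q/ — plosive, sonority 1.
The maximum is 4.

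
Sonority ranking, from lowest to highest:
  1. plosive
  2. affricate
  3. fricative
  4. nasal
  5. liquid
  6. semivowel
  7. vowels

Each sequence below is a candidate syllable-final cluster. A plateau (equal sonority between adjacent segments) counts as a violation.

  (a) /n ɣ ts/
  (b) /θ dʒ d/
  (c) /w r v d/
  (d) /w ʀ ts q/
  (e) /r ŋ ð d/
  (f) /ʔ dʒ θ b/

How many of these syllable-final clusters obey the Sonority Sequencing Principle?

(a) sonority 4-3-2: well-formed.
(b) sonority 3-2-1: well-formed.
(c) sonority 6-5-3-1: well-formed.
(d) sonority 6-5-2-1: well-formed.
(e) sonority 5-4-3-1: well-formed.
(f) sonority 1-2-3-1: ill-formed.

5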